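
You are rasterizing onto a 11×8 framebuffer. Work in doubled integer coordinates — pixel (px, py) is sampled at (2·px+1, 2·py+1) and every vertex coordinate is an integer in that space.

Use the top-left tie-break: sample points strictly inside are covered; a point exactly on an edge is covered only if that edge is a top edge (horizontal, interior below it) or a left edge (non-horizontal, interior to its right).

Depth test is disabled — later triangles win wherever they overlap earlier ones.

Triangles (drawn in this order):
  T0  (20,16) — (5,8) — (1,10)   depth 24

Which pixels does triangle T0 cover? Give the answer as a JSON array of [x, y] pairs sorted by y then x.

T0:
  2·area = 62  (B↔C swapped to make it positive)
  edge (20, 16)→(1, 10): d=(-19,-6) top-left  bias=+0
  edge (1, 10)→(5, 8): d=(4,-2) top-left  bias=+0
  edge (5, 8)→(20, 16): d=(15,8) right/bottom  bias=-1
    (9,0)@(19, 1): e=[279,0,-217] → ·  [on edge]
    (7,1)@(15, 3): e=[217,0,-155] → ·  [on edge]
    (5,2)@(11, 5): e=[155,0,-93] → ·  [on edge]
    (3,3)@(7, 7): e=[93,0,-31] → ·  [on edge]
    (1,4)@(3, 9): e=[31,0,31] → █  [on edge]
    (2,4)@(5, 9): e=[43,4,15] → █
    (3,4)@(7, 9): e=[55,8,-1] → ·
    (1,5)@(3, 11): e=[-7,8,61] → ·
    (2,5)@(5, 11): e=[5,12,45] → █
    (3,5)@(7, 11): e=[17,16,29] → █
    (4,5)@(9, 11): e=[29,20,13] → █
    (5,5)@(11, 11): e=[41,24,-3] → ·
  covered (8 px):
    · · · · · · · · · · ·
    · · · · · · · · · · ·
    · · · · · · · · · · ·
    · · · · · · · · · · ·
    · █ █ · · · · · · · ·
    · · █ █ █ · · · · · ·
    · · · · · █ █ · · · ·
    · · · · · · · · █ · ·

Final: [[1,4],[2,4],[2,5],[3,5],[4,5],[5,6],[6,6],[8,7]]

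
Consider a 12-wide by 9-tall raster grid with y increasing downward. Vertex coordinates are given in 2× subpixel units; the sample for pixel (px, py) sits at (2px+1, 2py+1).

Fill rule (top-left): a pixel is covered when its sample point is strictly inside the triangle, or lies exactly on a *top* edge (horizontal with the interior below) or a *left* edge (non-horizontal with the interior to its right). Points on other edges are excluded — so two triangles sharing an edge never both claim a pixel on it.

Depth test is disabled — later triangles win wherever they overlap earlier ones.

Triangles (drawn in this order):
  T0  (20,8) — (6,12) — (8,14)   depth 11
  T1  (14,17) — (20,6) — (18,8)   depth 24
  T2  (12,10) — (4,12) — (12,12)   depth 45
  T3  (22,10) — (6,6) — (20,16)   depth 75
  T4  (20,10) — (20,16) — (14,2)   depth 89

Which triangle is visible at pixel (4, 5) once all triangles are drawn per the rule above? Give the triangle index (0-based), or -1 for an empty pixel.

T0:
  2·area = 36  (B↔C swapped to make it positive)
  edge (20, 8)→(8, 14): d=(-12,6) right/bottom  bias=-1
  edge (8, 14)→(6, 12): d=(-2,-2) top-left  bias=+0
  edge (6, 12)→(20, 8): d=(14,-4) top-left  bias=+0
    (0,3)@(1, 7): e=[126,0,-90] → .  [on edge]
    (1,4)@(3, 9): e=[90,0,-54] → .  [on edge]
    (8,4)@(17, 9): e=[6,28,2] → X
    (9,4)@(19, 9): e=[-6,32,10] → .
    (2,5)@(5, 11): e=[54,0,-18] → .  [on edge]
    (5,5)@(11, 11): e=[18,12,6] → X
    (6,5)@(13, 11): e=[6,16,14] → X
    (7,5)@(15, 11): e=[-6,20,22] → .
    (8,5)@(17, 11): e=[-18,24,30] → .
    (3,6)@(7, 13): e=[18,0,18] → X  [on edge]
    (4,6)@(9, 13): e=[6,4,26] → X
    (5,6)@(11, 13): e=[-6,8,34] → .
    (4,7)@(9, 15): e=[-18,0,54] → .  [on edge]
    (5,8)@(11, 17): e=[-54,0,90] → .  [on edge]
  covered (5 px):
    . . . . . . . . . . . .
    . . . . . . . . . . . .
    . . . . . . . . . . . .
    . . . . . . . . . . . .
    . . . . . . . . X . . .
    . . . . . X X . . . . .
    . . . X X . . . . . . .
    . . . . . . . . . . . .
    . . . . . . . . . . . .
T1:
  2·area = 10  (B↔C swapped to make it positive)
  edge (14, 17)→(18, 8): d=(4,-9) top-left  bias=+0
  edge (18, 8)→(20, 6): d=(2,-2) top-left  bias=+0
  edge (20, 6)→(14, 17): d=(-6,11) right/bottom  bias=-1
    (11,1)@(23, 3): e=[25,0,-15] → .  [on edge]
    (10,2)@(21, 5): e=[15,0,-5] → .  [on edge]
    (9,3)@(19, 7): e=[5,0,5] → X  [on edge]
    (10,3)@(21, 7): e=[23,4,-17] → .
    (8,4)@(17, 9): e=[-5,0,15] → .  [on edge]
    (9,4)@(19, 9): e=[13,4,-7] → .
    (7,5)@(15, 11): e=[-15,0,25] → .  [on edge]
    (8,5)@(17, 11): e=[3,4,3] → X
    (9,5)@(19, 11): e=[21,8,-19] → .
    (6,6)@(13, 13): e=[-25,0,35] → .  [on edge]
    (8,6)@(17, 13): e=[11,8,-9] → .
    (5,7)@(11, 15): e=[-35,0,45] → .  [on edge]
    (4,8)@(9, 17): e=[-45,0,55] → .  [on edge]
  covered (3 px):
    . . . . . . . . . . . .
    . . . . . . . . . . . .
    . . . . . . . . . . . .
    . . . . . . . . . X . .
    . . . . . . . . . . . .
    . . . . . . . . X . . .
    . . . . . . . . . . . .
    . . . . . . . X . . . .
    . . . . . . . . . . . .
T2:
  2·area = 16  (B↔C swapped to make it positive)
  edge (12, 10)→(12, 12): d=(0,2) right/bottom  bias=-1
  edge (12, 12)→(4, 12): d=(-8,0) right/bottom  bias=-1
  edge (4, 12)→(12, 10): d=(8,-2) top-left  bias=+0
    (4,5)@(9, 11): e=[6,8,2] → X
    (5,5)@(11, 11): e=[2,8,6] → X
    (6,5)@(13, 11): e=[-2,8,10] → .
    (4,6)@(9, 13): e=[6,-8,18] → .
    (5,6)@(11, 13): e=[2,-8,22] → .
  covered (2 px):
    . . . . . . . . . . . .
    . . . . . . . . . . . .
    . . . . . . . . . . . .
    . . . . . . . . . . . .
    . . . . . . . . . . . .
    . . . . X X . . . . . .
    . . . . . . . . . . . .
    . . . . . . . . . . . .
    . . . . . . . . . . . .
T3:
  2·area = 104  (B↔C swapped to make it positive)
  edge (22, 10)→(20, 16): d=(-2,6) right/bottom  bias=-1
  edge (20, 16)→(6, 6): d=(-14,-10) top-left  bias=+0
  edge (6, 6)→(22, 10): d=(16,4) right/bottom  bias=-1
    (4,3)@(9, 7): e=[84,16,4] → X
    (5,3)@(11, 7): e=[72,36,-4] → .
    (11,3)@(23, 7): e=[0,156,-52] → .  [on edge]
    (4,4)@(9, 9): e=[80,-12,36] → .
    (5,4)@(11, 9): e=[68,8,28] → X
    (6,4)@(13, 9): e=[56,28,20] → X
    (7,4)@(15, 9): e=[44,48,12] → X
    (8,4)@(17, 9): e=[32,68,4] → X
    (9,4)@(19, 9): e=[20,88,-4] → .
    (5,5)@(11, 11): e=[64,-20,60] → .
    (6,5)@(13, 11): e=[52,0,52] → X  [on edge]
    (9,5)@(19, 11): e=[16,60,28] → X
    (10,6)@(21, 13): e=[0,52,52] → .  [on edge]
  covered (13 px):
    . . . . . . . . . . . .
    . . . . . . . . . . . .
    . . . . . . . . . . . .
    . . . . X . . . . . . .
    . . . . . X X X X . . .
    . . . . . . X X X X X .
    . . . . . . . . X X . .
    . . . . . . . . . X . .
    . . . . . . . . . . . .
T4:
  2·area = 36
  edge (20, 10)→(20, 16): d=(0,6) right/bottom  bias=-1
  edge (20, 16)→(14, 2): d=(-6,-14) top-left  bias=+0
  edge (14, 2)→(20, 10): d=(6,8) right/bottom  bias=-1
    (8,3)@(17, 7): e=[18,12,6] → X
    (9,3)@(19, 7): e=[6,40,-10] → .
    (8,4)@(17, 9): e=[18,0,18] → X  [on edge]
    (9,4)@(19, 9): e=[6,28,2] → X
    (10,4)@(21, 9): e=[-6,56,-14] → .
    (8,5)@(17, 11): e=[18,-12,30] → .
    (9,5)@(19, 11): e=[6,16,14] → X
    (10,5)@(21, 11): e=[-6,44,-2] → .
    (9,6)@(19, 13): e=[6,4,26] → X
    (10,6)@(21, 13): e=[-6,32,10] → .
    (9,7)@(19, 15): e=[6,-8,38] → .
  covered (5 px):
    . . . . . . . . . . . .
    . . . . . . . . . . . .
    . . . . . . . . . . . .
    . . . . . . . . X . . .
    . . . . . . . . X X . .
    . . . . . . . . . X . .
    . . . . . . . . . X . .
    . . . . . . . . . . . .
    . . . . . . . . . . . .

Z-buffer (winner per pixel, '.' = empty):
  . . . . . . . . . . . .
  . . . . . . . . . . . .
  . . . . . . . . . . . .
  . . . . 3 . . . 4 1 . .
  . . . . . 3 3 3 4 4 . .
  . . . . 2 2 3 3 3 4 3 .
  . . . 0 0 . . . 3 4 . .
  . . . . . . . 1 . 3 . .
  . . . . . . . . . . . .

Final: 2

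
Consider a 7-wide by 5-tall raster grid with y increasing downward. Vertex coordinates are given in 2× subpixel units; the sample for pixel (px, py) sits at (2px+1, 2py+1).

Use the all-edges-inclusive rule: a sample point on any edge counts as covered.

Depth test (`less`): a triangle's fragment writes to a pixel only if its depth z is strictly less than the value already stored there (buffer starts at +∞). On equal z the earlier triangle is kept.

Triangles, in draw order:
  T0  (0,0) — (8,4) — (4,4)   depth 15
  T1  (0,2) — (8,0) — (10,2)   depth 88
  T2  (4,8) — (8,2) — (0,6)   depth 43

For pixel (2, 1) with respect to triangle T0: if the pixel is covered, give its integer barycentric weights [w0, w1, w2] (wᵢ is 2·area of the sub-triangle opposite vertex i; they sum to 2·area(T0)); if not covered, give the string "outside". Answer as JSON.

T0:
  2·area = 16
  edge (0, 0)→(8, 4): d=(8,4) inclusive
  edge (8, 4)→(4, 4): d=(-4,0) inclusive
  edge (4, 4)→(0, 0): d=(-4,-4) inclusive
    (0,0)@(1, 1): e=[4,12,0] → #  [on edge]
    (1,0)@(3, 1): e=[-4,12,8] → ·
    (0,1)@(1, 3): e=[20,4,-8] → ·
    (1,1)@(3, 3): e=[12,4,0] → #  [on edge]
    (2,1)@(5, 3): e=[4,4,8] → #
    (3,1)@(7, 3): e=[-4,4,16] → ·
    (1,2)@(3, 5): e=[28,-4,-8] → ·
    (2,2)@(5, 5): e=[20,-4,0] → ·  [on edge]
    (3,3)@(7, 7): e=[28,-12,0] → ·  [on edge]
    (4,4)@(9, 9): e=[36,-20,0] → ·  [on edge]
  covered (3 px):
    # · · · · · ·
    · # # · · · ·
    · · · · · · ·
    · · · · · · ·
    · · · · · · ·
T1:
  2·area = 20
  edge (0, 2)→(8, 0): d=(8,-2) inclusive
  edge (8, 0)→(10, 2): d=(2,2) inclusive
  edge (10, 2)→(0, 2): d=(-10,0) inclusive
    (2,0)@(5, 1): e=[2,8,10] → #
    (3,0)@(7, 1): e=[6,4,10] → #
    (4,0)@(9, 1): e=[10,0,10] → #  [on edge]
    (5,0)@(11, 1): e=[14,-4,10] → ·
    (2,1)@(5, 3): e=[18,12,-10] → ·
    (3,1)@(7, 3): e=[22,8,-10] → ·
    (4,1)@(9, 3): e=[26,4,-10] → ·
    (5,1)@(11, 3): e=[30,0,-10] → ·  [on edge]
    (6,2)@(13, 5): e=[50,0,-30] → ·  [on edge]
  covered (3 px):
    · · # # # · ·
    · · · · · · ·
    · · · · · · ·
    · · · · · · ·
    · · · · · · ·
T2:
  2·area = 32  (B↔C swapped to make it positive)
  edge (4, 8)→(0, 6): d=(-4,-2) inclusive
  edge (0, 6)→(8, 2): d=(8,-4) inclusive
  edge (8, 2)→(4, 8): d=(-4,6) inclusive
    (3,1)@(7, 3): e=[26,4,2] → #
    (4,1)@(9, 3): e=[30,12,-10] → ·
    (1,2)@(3, 5): e=[10,4,18] → #
    (2,2)@(5, 5): e=[14,12,6] → #
    (3,2)@(7, 5): e=[18,20,-6] → ·
    (1,3)@(3, 7): e=[2,20,10] → #
    (2,3)@(5, 7): e=[6,28,-2] → ·
    (1,4)@(3, 9): e=[-6,36,2] → ·
  covered (4 px):
    · · · · · · ·
    · · · # · · ·
    · # # · · · ·
    · # · · · · ·
    · · · · · · ·

Result: [4,8,4]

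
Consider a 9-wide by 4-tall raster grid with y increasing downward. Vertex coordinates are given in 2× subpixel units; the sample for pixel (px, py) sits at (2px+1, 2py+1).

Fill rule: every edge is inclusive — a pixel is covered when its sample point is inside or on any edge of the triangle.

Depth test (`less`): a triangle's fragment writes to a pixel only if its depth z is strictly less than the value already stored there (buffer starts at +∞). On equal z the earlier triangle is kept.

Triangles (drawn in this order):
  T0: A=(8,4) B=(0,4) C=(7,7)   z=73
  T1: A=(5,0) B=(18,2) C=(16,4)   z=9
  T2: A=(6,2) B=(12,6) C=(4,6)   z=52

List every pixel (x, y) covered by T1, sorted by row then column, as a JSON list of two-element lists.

T0:
  2·area = 24  (B↔C swapped to make it positive)
  edge (8, 4)→(7, 7): d=(-1,3) inclusive
  edge (7, 7)→(0, 4): d=(-7,-3) inclusive
  edge (0, 4)→(8, 4): d=(8,0) inclusive
    (4,0)@(9, 1): e=[0,48,-24] → ·  [on edge]
    (1,2)@(3, 5): e=[14,2,8] → #
    (2,2)@(5, 5): e=[8,8,8] → #
    (3,2)@(7, 5): e=[2,14,8] → #
    (4,2)@(9, 5): e=[-4,20,8] → ·
    (1,3)@(3, 7): e=[12,-12,24] → ·
    (2,3)@(5, 7): e=[6,-6,24] → ·
    (3,3)@(7, 7): e=[0,0,24] → #  [on edge]
    (4,3)@(9, 7): e=[-6,6,24] → ·
  covered (4 px):
    · · · · · · · · ·
    · · · · · · · · ·
    · # # # · · · · ·
    · · · # · · · · ·
T1:
  2·area = 30
  edge (5, 0)→(18, 2): d=(13,2) inclusive
  edge (18, 2)→(16, 4): d=(-2,2) inclusive
  edge (16, 4)→(5, 0): d=(-11,-4) inclusive
    (4,0)@(9, 1): e=[5,20,5] → #
    (5,0)@(11, 1): e=[1,16,13] → #
    (6,0)@(13, 1): e=[-3,12,21] → ·
    (4,1)@(9, 3): e=[31,16,-17] → ·
    (5,1)@(11, 3): e=[27,12,-9] → ·
    (7,1)@(15, 3): e=[19,4,7] → #
    (8,1)@(17, 3): e=[15,0,15] → #  [on edge]
    (7,2)@(15, 5): e=[45,0,-15] → ·  [on edge]
    (8,2)@(17, 5): e=[41,-4,-7] → ·
    (6,3)@(13, 7): e=[75,0,-45] → ·  [on edge]
  covered (4 px):
    · · · · # # · · ·
    · · · · · · · # #
    · · · · · · · · ·
    · · · · · · · · ·
T2:
  2·area = 32
  edge (6, 2)→(12, 6): d=(6,4) inclusive
  edge (12, 6)→(4, 6): d=(-8,0) inclusive
  edge (4, 6)→(6, 2): d=(2,-4) inclusive
    (3,1)@(7, 3): e=[2,24,6] → #
    (4,1)@(9, 3): e=[-6,24,14] → ·
    (2,2)@(5, 5): e=[22,8,2] → #
    (4,2)@(9, 5): e=[6,8,18] → #
    (5,2)@(11, 5): e=[-2,8,26] → ·
    (2,3)@(5, 7): e=[34,-8,6] → ·
    (3,3)@(7, 7): e=[26,-8,14] → ·
    (4,3)@(9, 7): e=[18,-8,22] → ·
  covered (4 px):
    · · · · · · · · ·
    · · · # · · · · ·
    · · # # # · · · ·
    · · · · · · · · ·

Result: [[4,0],[5,0],[7,1],[8,1]]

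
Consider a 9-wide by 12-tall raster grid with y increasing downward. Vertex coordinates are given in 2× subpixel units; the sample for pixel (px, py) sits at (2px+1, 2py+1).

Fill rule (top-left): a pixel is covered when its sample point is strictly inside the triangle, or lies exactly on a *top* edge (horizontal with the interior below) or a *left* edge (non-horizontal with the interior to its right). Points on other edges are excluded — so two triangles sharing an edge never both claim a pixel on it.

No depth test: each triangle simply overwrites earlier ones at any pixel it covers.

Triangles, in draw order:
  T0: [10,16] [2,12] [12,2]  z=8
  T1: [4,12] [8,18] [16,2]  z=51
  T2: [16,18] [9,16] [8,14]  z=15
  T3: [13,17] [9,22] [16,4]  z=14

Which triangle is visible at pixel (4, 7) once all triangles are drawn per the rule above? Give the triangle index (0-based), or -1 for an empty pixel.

T0:
  2·area = 120
  edge (10, 16)→(2, 12): d=(-8,-4) top-left  bias=+0
  edge (2, 12)→(12, 2): d=(10,-10) top-left  bias=+0
  edge (12, 2)→(10, 16): d=(-2,14) right/bottom  bias=-1
    (6,0)@(13, 1): e=[132,0,-12] → ·  [on edge]
    (5,1)@(11, 3): e=[108,0,12] → █  [on edge]
    (6,1)@(13, 3): e=[116,20,-16] → ·
    (4,2)@(9, 5): e=[84,0,36] → █  [on edge]
    (6,2)@(13, 5): e=[100,40,-20] → ·
    (3,3)@(7, 7): e=[60,0,60] → █  [on edge]
    (6,3)@(13, 7): e=[84,60,-24] → ·
    (2,4)@(5, 9): e=[36,0,84] → █  [on edge]
    (5,4)@(11, 9): e=[60,60,0] → ·  [on edge]
    (1,5)@(3, 11): e=[12,0,108] → █  [on edge]
    (5,5)@(11, 11): e=[44,80,-4] → ·
    (0,6)@(1, 13): e=[-12,0,132] → ·  [on edge]
    (4,11)@(9, 23): e=[-60,180,0] → ·  [on edge]
  covered (17 px):
    · · · · · · · · ·
    · · · · · █ · · ·
    · · · · █ █ · · ·
    · · · █ █ █ · · ·
    · · █ █ █ · · · ·
    · █ █ █ █ · · · ·
    · · █ █ █ · · · ·
    · · · · █ · · · ·
    · · · · · · · · ·
    · · · · · · · · ·
    · · · · · · · · ·
    · · · · · · · · ·
T1:
  2·area = 112  (B↔C swapped to make it positive)
  edge (4, 12)→(16, 2): d=(12,-10) top-left  bias=+0
  edge (16, 2)→(8, 18): d=(-8,16) right/bottom  bias=-1
  edge (8, 18)→(4, 12): d=(-4,-6) top-left  bias=+0
    (7,1)@(15, 3): e=[2,8,102] → █
    (8,1)@(17, 3): e=[22,-24,114] → ·
    (6,2)@(13, 5): e=[6,24,82] → █
    (7,2)@(15, 5): e=[26,-8,94] → ·
    (5,3)@(11, 7): e=[10,40,62] → █
    (7,3)@(15, 7): e=[50,-24,86] → ·
    (4,4)@(9, 9): e=[14,56,42] → █
    (6,4)@(13, 9): e=[54,-8,66] → ·
    (3,5)@(7, 11): e=[18,72,22] → █
    (6,5)@(13, 11): e=[78,-24,58] → ·
    (2,6)@(5, 13): e=[22,88,2] → █
    (5,6)@(11, 13): e=[82,-8,38] → ·
  covered (14 px):
    · · · · · · · · ·
    · · · · · · · █ ·
    · · · · · · █ · ·
    · · · · · █ █ · ·
    · · · · █ █ · · ·
    · · · █ █ █ · · ·
    · · █ █ █ · · · ·
    · · · █ █ · · · ·
    · · · · · · · · ·
    · · · · · · · · ·
    · · · · · · · · ·
    · · · · · · · · ·
T2:
  2·area = 12
  edge (16, 18)→(9, 16): d=(-7,-2) top-left  bias=+0
  edge (9, 16)→(8, 14): d=(-1,-2) top-left  bias=+0
  edge (8, 14)→(16, 18): d=(8,4) right/bottom  bias=-1
    (4,7)@(9, 15): e=[7,1,4] → █
    (5,7)@(11, 15): e=[11,5,-4] → ·
    (4,8)@(9, 17): e=[-7,-1,20] → ·
    (6,8)@(13, 17): e=[1,7,4] → █
    (7,8)@(15, 17): e=[5,11,-4] → ·
    (6,9)@(13, 19): e=[-13,5,20] → ·
  covered (2 px):
    · · · · · · · · ·
    · · · · · · · · ·
    · · · · · · · · ·
    · · · · · · · · ·
    · · · · · · · · ·
    · · · · · · · · ·
    · · · · · · · · ·
    · · · · █ · · · ·
    · · · · · · █ · ·
    · · · · · · · · ·
    · · · · · · · · ·
    · · · · · · · · ·
T3:
  2·area = 37
  edge (13, 17)→(9, 22): d=(-4,5) right/bottom  bias=-1
  edge (9, 22)→(16, 4): d=(7,-18) top-left  bias=+0
  edge (16, 4)→(13, 17): d=(-3,13) right/bottom  bias=-1
    (7,3)@(15, 7): e=[30,3,4] → █
    (8,3)@(17, 7): e=[20,39,-22] → ·
    (7,4)@(15, 9): e=[22,17,-2] → ·
    (6,6)@(13, 13): e=[16,9,12] → █
    (7,6)@(15, 13): e=[6,45,-14] → ·
    (6,7)@(13, 15): e=[8,23,6] → █
    (7,7)@(15, 15): e=[-2,59,-20] → ·
    (5,8)@(11, 17): e=[10,1,26] → █
    (6,8)@(13, 17): e=[0,37,0] → ·  [on edge]
    (5,9)@(11, 19): e=[2,15,20] → █
    (6,9)@(13, 19): e=[-8,51,-6] → ·
    (5,10)@(11, 21): e=[-6,29,14] → ·
  covered (5 px):
    · · · · · · · · ·
    · · · · · · · · ·
    · · · · · · · · ·
    · · · · · · · █ ·
    · · · · · · · · ·
    · · · · · · · · ·
    · · · · · · █ · ·
    · · · · · · █ · ·
    · · · · · █ · · ·
    · · · · · █ · · ·
    · · · · · · · · ·
    · · · · · · · · ·

Z-buffer (winner per pixel, '.' = empty):
  . . . . . . . . .
  . . . . . 0 . 1 .
  . . . . 0 0 1 . .
  . . . 0 0 1 1 3 .
  . . 0 0 1 1 . . .
  . 0 0 1 1 1 . . .
  . . 1 1 1 . 3 . .
  . . . 1 2 . 3 . .
  . . . . . 3 2 . .
  . . . . . 3 . . .
  . . . . . . . . .
  . . . . . . . . .

Result: 2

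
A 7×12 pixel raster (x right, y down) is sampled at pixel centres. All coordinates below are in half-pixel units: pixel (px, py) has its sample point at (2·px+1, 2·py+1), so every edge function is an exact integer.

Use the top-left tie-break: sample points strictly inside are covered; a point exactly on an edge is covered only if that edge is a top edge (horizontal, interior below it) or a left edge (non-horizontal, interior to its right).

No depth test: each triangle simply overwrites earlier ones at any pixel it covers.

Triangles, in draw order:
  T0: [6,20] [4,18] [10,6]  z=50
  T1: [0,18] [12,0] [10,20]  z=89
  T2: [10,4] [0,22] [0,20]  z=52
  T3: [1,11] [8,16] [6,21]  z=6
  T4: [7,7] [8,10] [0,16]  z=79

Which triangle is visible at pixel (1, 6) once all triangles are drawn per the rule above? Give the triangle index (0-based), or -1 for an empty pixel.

T0:
  2·area = 36
  edge (6, 20)→(4, 18): d=(-2,-2) top-left  bias=+0
  edge (4, 18)→(10, 6): d=(6,-12) top-left  bias=+0
  edge (10, 6)→(6, 20): d=(-4,14) right/bottom  bias=-1
    (4,4)@(9, 9): e=[28,6,2] → █
    (5,4)@(11, 9): e=[32,30,-26] → ·
    (4,5)@(9, 11): e=[24,18,-6] → ·
    (3,6)@(7, 13): e=[16,6,14] → █
    (4,6)@(9, 13): e=[20,30,-14] → ·
    (0,7)@(1, 15): e=[0,-54,90] → ·  [on edge]
    (3,7)@(7, 15): e=[12,18,6] → █
    (4,7)@(9, 15): e=[16,42,-22] → ·
    (1,8)@(3, 17): e=[0,-18,54] → ·  [on edge]
    (2,8)@(5, 17): e=[4,6,26] → █
    (3,8)@(7, 17): e=[8,30,-2] → ·
    (2,9)@(5, 19): e=[0,18,18] → █  [on edge]
    (3,10)@(7, 21): e=[0,54,-18] → ·  [on edge]
    (4,11)@(9, 23): e=[0,90,-54] → ·  [on edge]
  covered (5 px):
    · · · · · · ·
    · · · · · · ·
    · · · · · · ·
    · · · · · · ·
    · · · · █ · ·
    · · · · · · ·
    · · · █ · · ·
    · · · █ · · ·
    · · █ · · · ·
    · · █ · · · ·
    · · · · · · ·
    · · · · · · ·
T1:
  2·area = 204
  edge (0, 18)→(12, 0): d=(12,-18) top-left  bias=+0
  edge (12, 0)→(10, 20): d=(-2,20) right/bottom  bias=-1
  edge (10, 20)→(0, 18): d=(-10,-2) top-left  bias=+0
    (5,1)@(11, 3): e=[18,14,172] → █
    (6,1)@(13, 3): e=[54,-26,176] → ·
    (4,2)@(9, 5): e=[6,50,148] → █
    (6,2)@(13, 5): e=[78,-30,156] → ·
    (4,3)@(9, 7): e=[30,46,128] → █
    (6,3)@(13, 7): e=[102,-34,136] → ·
    (3,4)@(7, 9): e=[18,82,104] → █
    (6,4)@(13, 9): e=[126,-38,116] → ·
    (2,5)@(5, 11): e=[6,118,80] → █
    (5,5)@(11, 11): e=[114,-2,92] → ·
    (2,6)@(5, 13): e=[30,114,60] → █
    (5,6)@(11, 13): e=[138,-6,72] → ·
    (2,9)@(5, 19): e=[102,102,0] → █  [on edge]
  covered (26 px):
    · · · · · · ·
    · · · · · █ ·
    · · · · █ █ ·
    · · · · █ █ ·
    · · · █ █ █ ·
    · · █ █ █ · ·
    · · █ █ █ · ·
    · █ █ █ █ · ·
    █ █ █ █ █ · ·
    · · █ █ █ · ·
    · · · · · · ·
    · · · · · · ·
T2:
  2·area = 20
  edge (10, 4)→(0, 22): d=(-10,18) right/bottom  bias=-1
  edge (0, 22)→(0, 20): d=(0,-2) top-left  bias=+0
  edge (0, 20)→(10, 4): d=(10,-16) top-left  bias=+0
    (3,4)@(7, 9): e=[4,14,2] → █
    (4,4)@(9, 9): e=[-32,18,34] → ·
    (3,5)@(7, 11): e=[-16,14,22] → ·
    (2,6)@(5, 13): e=[0,10,10] → ·  [on edge]
    (0,9)@(1, 19): e=[12,2,6] → █
    (1,9)@(3, 19): e=[-24,6,38] → ·
    (0,10)@(1, 21): e=[-8,2,26] → ·
  covered (2 px):
    · · · · · · ·
    · · · · · · ·
    · · · · · · ·
    · · · · · · ·
    · · · █ · · ·
    · · · · · · ·
    · · · · · · ·
    · · · · · · ·
    · · · · · · ·
    █ · · · · · ·
    · · · · · · ·
    · · · · · · ·
T3:
  2·area = 45
  edge (1, 11)→(8, 16): d=(7,5) right/bottom  bias=-1
  edge (8, 16)→(6, 21): d=(-2,5) right/bottom  bias=-1
  edge (6, 21)→(1, 11): d=(-5,-10) top-left  bias=+0
    (0,5)@(1, 11): e=[0,45,0] → ·  [on edge]
    (1,6)@(3, 13): e=[4,31,10] → █
    (2,6)@(5, 13): e=[-6,21,30] → ·
    (1,7)@(3, 15): e=[18,27,0] → █  [on edge]
    (2,7)@(5, 15): e=[8,17,20] → █
    (3,7)@(7, 15): e=[-2,7,40] → ·
    (1,8)@(3, 17): e=[32,23,-10] → ·
    (2,8)@(5, 17): e=[22,13,10] → █
    (3,8)@(7, 17): e=[12,3,30] → █
    (4,8)@(9, 17): e=[2,-7,50] → ·
    (2,9)@(5, 19): e=[36,9,0] → █  [on edge]
    (3,9)@(7, 19): e=[26,-1,20] → ·
    (3,11)@(7, 23): e=[54,-9,0] → ·  [on edge]
  covered (6 px):
    · · · · · · ·
    · · · · · · ·
    · · · · · · ·
    · · · · · · ·
    · · · · · · ·
    · · · · · · ·
    · █ · · · · ·
    · █ █ · · · ·
    · · █ █ · · ·
    · · █ · · · ·
    · · · · · · ·
    · · · · · · ·
T4:
  2·area = 30
  edge (7, 7)→(8, 10): d=(1,3) right/bottom  bias=-1
  edge (8, 10)→(0, 16): d=(-8,6) right/bottom  bias=-1
  edge (0, 16)→(7, 7): d=(7,-9) top-left  bias=+0
    (2,0)@(5, 1): e=[0,90,-60] → ·  [on edge]
    (3,3)@(7, 7): e=[0,30,0] → ·  [on edge]
    (3,4)@(7, 9): e=[2,14,14] → █
    (4,4)@(9, 9): e=[-4,2,32] → ·
    (2,5)@(5, 11): e=[10,10,10] → █
    (3,5)@(7, 11): e=[4,-2,28] → ·
    (1,6)@(3, 13): e=[18,6,6] → █
    (2,6)@(5, 13): e=[12,-6,24] → ·
    (4,6)@(9, 13): e=[0,-30,60] → ·  [on edge]
    (0,7)@(1, 15): e=[26,2,2] → █
    (1,7)@(3, 15): e=[20,-10,20] → ·
    (0,8)@(1, 17): e=[28,-14,16] → ·
    (5,9)@(11, 19): e=[0,-90,120] → ·  [on edge]
  covered (4 px):
    · · · · · · ·
    · · · · · · ·
    · · · · · · ·
    · · · · · · ·
    · · · █ · · ·
    · · █ · · · ·
    · █ · · · · ·
    █ · · · · · ·
    · · · · · · ·
    · · · · · · ·
    · · · · · · ·
    · · · · · · ·

Z-buffer (winner per pixel, '.' = empty):
  . . . . . . .
  . . . . . 1 .
  . . . . 1 1 .
  . . . . 1 1 .
  . . . 4 1 1 .
  . . 4 1 1 . .
  . 4 1 1 1 . .
  4 3 3 1 1 . .
  1 1 3 3 1 . .
  2 . 3 1 1 . .
  . . . . . . .
  . . . . . . .

Result: 4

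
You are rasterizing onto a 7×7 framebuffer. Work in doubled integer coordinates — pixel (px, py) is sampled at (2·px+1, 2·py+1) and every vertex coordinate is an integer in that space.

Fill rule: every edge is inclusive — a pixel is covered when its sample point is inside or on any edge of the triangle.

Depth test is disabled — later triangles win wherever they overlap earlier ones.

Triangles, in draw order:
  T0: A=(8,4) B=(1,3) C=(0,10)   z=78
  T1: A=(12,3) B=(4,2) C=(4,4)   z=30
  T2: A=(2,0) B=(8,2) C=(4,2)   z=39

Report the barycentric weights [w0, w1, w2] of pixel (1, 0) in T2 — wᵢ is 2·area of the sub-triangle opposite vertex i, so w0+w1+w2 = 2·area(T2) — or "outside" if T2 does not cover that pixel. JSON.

T0:
  2·area = 50  (B↔C swapped to make it positive)
  edge (8, 4)→(0, 10): d=(-8,6) inclusive
  edge (0, 10)→(1, 3): d=(1,-7) inclusive
  edge (1, 3)→(8, 4): d=(7,1) inclusive
    (0,1)@(1, 3): e=[50,0,0] → █  [on edge]
    (1,1)@(3, 3): e=[38,14,-2] → ·
    (0,2)@(1, 5): e=[34,2,14] → █
    (1,2)@(3, 5): e=[22,16,12] → █
    (2,2)@(5, 5): e=[10,30,10] → █
    (3,2)@(7, 5): e=[-2,44,8] → ·
    (0,3)@(1, 7): e=[18,4,28] → █
    (2,3)@(5, 7): e=[-6,32,24] → ·
    (0,4)@(1, 9): e=[2,6,42] → █
    (1,4)@(3, 9): e=[-10,20,40] → ·
    (0,5)@(1, 11): e=[-14,8,56] → ·
  covered (7 px):
    · · · · · · ·
    █ · · · · · ·
    █ █ █ · · · ·
    █ █ · · · · ·
    █ · · · · · ·
    · · · · · · ·
    · · · · · · ·
T1:
  2·area = 16  (B↔C swapped to make it positive)
  edge (12, 3)→(4, 4): d=(-8,1) inclusive
  edge (4, 4)→(4, 2): d=(0,-2) inclusive
  edge (4, 2)→(12, 3): d=(8,1) inclusive
    (2,1)@(5, 3): e=[7,2,7] → █
    (3,1)@(7, 3): e=[5,6,5] → █
    (4,1)@(9, 3): e=[3,10,3] → █
    (5,1)@(11, 3): e=[1,14,1] → █
    (6,1)@(13, 3): e=[-1,18,-1] → ·
    (2,2)@(5, 5): e=[-9,2,23] → ·
    (3,2)@(7, 5): e=[-11,6,21] → ·
    (4,2)@(9, 5): e=[-13,10,19] → ·
    (5,2)@(11, 5): e=[-15,14,17] → ·
  covered (4 px):
    · · · · · · ·
    · · █ █ █ █ ·
    · · · · · · ·
    · · · · · · ·
    · · · · · · ·
    · · · · · · ·
    · · · · · · ·
T2:
  2·area = 8
  edge (2, 0)→(8, 2): d=(6,2) inclusive
  edge (8, 2)→(4, 2): d=(-4,0) inclusive
  edge (4, 2)→(2, 0): d=(-2,-2) inclusive
    (1,0)@(3, 1): e=[4,4,0] → █  [on edge]
    (2,0)@(5, 1): e=[0,4,4] → █  [on edge]
    (3,0)@(7, 1): e=[-4,4,8] → ·
    (1,1)@(3, 3): e=[16,-4,-4] → ·
    (2,1)@(5, 3): e=[12,-4,0] → ·  [on edge]
    (5,1)@(11, 3): e=[0,-4,12] → ·  [on edge]
    (3,2)@(7, 5): e=[20,-12,0] → ·  [on edge]
    (4,3)@(9, 7): e=[28,-20,0] → ·  [on edge]
    (5,4)@(11, 9): e=[36,-28,0] → ·  [on edge]
    (6,5)@(13, 11): e=[44,-36,0] → ·  [on edge]
  covered (2 px):
    · █ █ · · · ·
    · · · · · · ·
    · · · · · · ·
    · · · · · · ·
    · · · · · · ·
    · · · · · · ·
    · · · · · · ·

Answer: [4,0,4]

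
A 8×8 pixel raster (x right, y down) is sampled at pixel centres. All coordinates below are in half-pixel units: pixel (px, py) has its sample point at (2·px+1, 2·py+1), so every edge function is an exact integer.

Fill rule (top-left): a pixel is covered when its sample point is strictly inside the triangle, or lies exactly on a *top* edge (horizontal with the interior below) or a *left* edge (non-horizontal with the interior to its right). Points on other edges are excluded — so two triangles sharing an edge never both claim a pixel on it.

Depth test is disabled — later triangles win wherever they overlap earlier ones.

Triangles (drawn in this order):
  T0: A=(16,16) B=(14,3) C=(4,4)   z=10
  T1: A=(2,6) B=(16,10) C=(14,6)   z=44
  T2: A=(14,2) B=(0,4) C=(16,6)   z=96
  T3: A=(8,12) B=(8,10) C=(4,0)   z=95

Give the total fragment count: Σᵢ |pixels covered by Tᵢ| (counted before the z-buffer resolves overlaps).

T0:
  2·area = 132  (B↔C swapped to make it positive)
  edge (16, 16)→(4, 4): d=(-12,-12) top-left  bias=+0
  edge (4, 4)→(14, 3): d=(10,-1) top-left  bias=+0
  edge (14, 3)→(16, 16): d=(2,13) right/bottom  bias=-1
    (0,0)@(1, 1): e=[0,-33,165] → ·  [on edge]
    (1,1)@(3, 3): e=[0,-11,143] → ·  [on edge]
    (2,2)@(5, 5): e=[0,11,121] → █  [on edge]
    (3,2)@(7, 5): e=[24,13,95] → █
    (4,2)@(9, 5): e=[48,15,69] → █
    (5,2)@(11, 5): e=[72,17,43] → █
    (6,2)@(13, 5): e=[96,19,17] → █
    (7,2)@(15, 5): e=[120,21,-9] → ·
    (2,3)@(5, 7): e=[-24,31,125] → ·
    (3,3)@(7, 7): e=[0,33,99] → █  [on edge]
    (7,3)@(15, 7): e=[96,41,-5] → ·
    (3,4)@(7, 9): e=[-24,53,103] → ·
    (4,4)@(9, 9): e=[0,55,77] → █  [on edge]
    (5,5)@(11, 11): e=[0,77,55] → █  [on edge]
    (6,6)@(13, 13): e=[0,99,33] → █  [on edge]
    (7,7)@(15, 15): e=[0,121,11] → █  [on edge]
  covered (18 px):
    · · · · · · · ·
    · · · · · · · ·
    · · █ █ █ █ █ ·
    · · · █ █ █ █ ·
    · · · · █ █ █ ·
    · · · · · █ █ █
    · · · · · · █ █
    · · · · · · · █
T1:
  2·area = 48  (B↔C swapped to make it positive)
  edge (2, 6)→(14, 6): d=(12,0) top-left  bias=+0
  edge (14, 6)→(16, 10): d=(2,4) right/bottom  bias=-1
  edge (16, 10)→(2, 6): d=(-14,-4) top-left  bias=+0
    (3,3)@(7, 7): e=[12,30,6] → █
    (4,3)@(9, 7): e=[12,22,14] → █
    (5,3)@(11, 7): e=[12,14,22] → █
    (6,3)@(13, 7): e=[12,6,30] → █
    (7,3)@(15, 7): e=[12,-2,38] → ·
    (3,4)@(7, 9): e=[36,34,-22] → ·
    (4,4)@(9, 9): e=[36,26,-14] → ·
    (5,4)@(11, 9): e=[36,18,-6] → ·
    (6,4)@(13, 9): e=[36,10,2] → █
    (7,4)@(15, 9): e=[36,2,10] → █
    (6,5)@(13, 11): e=[60,14,-26] → ·
    (7,5)@(15, 11): e=[60,6,-18] → ·
  covered (6 px):
    · · · · · · · ·
    · · · · · · · ·
    · · · · · · · ·
    · · · █ █ █ █ ·
    · · · · · · █ █
    · · · · · · · ·
    · · · · · · · ·
    · · · · · · · ·
T2:
  2·area = 60  (B↔C swapped to make it positive)
  edge (14, 2)→(16, 6): d=(2,4) right/bottom  bias=-1
  edge (16, 6)→(0, 4): d=(-16,-2) top-left  bias=+0
  edge (0, 4)→(14, 2): d=(14,-2) top-left  bias=+0
    (3,1)@(7, 3): e=[30,30,0] → █  [on edge]
    (4,1)@(9, 3): e=[22,34,4] → █
    (5,1)@(11, 3): e=[14,38,8] → █
    (6,1)@(13, 3): e=[6,42,12] → █
    (7,1)@(15, 3): e=[-2,46,16] → ·
    (3,2)@(7, 5): e=[34,-2,28] → ·
    (4,2)@(9, 5): e=[26,2,32] → █
    (7,2)@(15, 5): e=[2,14,44] → █
    (4,3)@(9, 7): e=[30,-30,60] → ·
    (5,3)@(11, 7): e=[22,-26,64] → ·
    (6,3)@(13, 7): e=[14,-22,68] → ·
    (7,3)@(15, 7): e=[6,-18,72] → ·
  covered (8 px):
    · · · · · · · ·
    · · · █ █ █ █ ·
    · · · · █ █ █ █
    · · · · · · · ·
    · · · · · · · ·
    · · · · · · · ·
    · · · · · · · ·
    · · · · · · · ·
T3:
  2·area = 8  (B↔C swapped to make it positive)
  edge (8, 12)→(4, 0): d=(-4,-12) top-left  bias=+0
  edge (4, 0)→(8, 10): d=(4,10) right/bottom  bias=-1
  edge (8, 10)→(8, 12): d=(0,2) right/bottom  bias=-1
    (2,1)@(5, 3): e=[0,2,6] → █  [on edge]
    (3,1)@(7, 3): e=[24,-18,2] → ·
    (2,2)@(5, 5): e=[-8,10,6] → ·
    (3,4)@(7, 9): e=[0,6,2] → █  [on edge]
    (4,4)@(9, 9): e=[24,-14,-2] → ·
    (3,5)@(7, 11): e=[-8,14,2] → ·
    (4,7)@(9, 15): e=[0,10,-2] → ·  [on edge]
  covered (2 px):
    · · · · · · · ·
    · · █ · · · · ·
    · · · · · · · ·
    · · · · · · · ·
    · · · █ · · · ·
    · · · · · · · ·
    · · · · · · · ·
    · · · · · · · ·

Answer: 34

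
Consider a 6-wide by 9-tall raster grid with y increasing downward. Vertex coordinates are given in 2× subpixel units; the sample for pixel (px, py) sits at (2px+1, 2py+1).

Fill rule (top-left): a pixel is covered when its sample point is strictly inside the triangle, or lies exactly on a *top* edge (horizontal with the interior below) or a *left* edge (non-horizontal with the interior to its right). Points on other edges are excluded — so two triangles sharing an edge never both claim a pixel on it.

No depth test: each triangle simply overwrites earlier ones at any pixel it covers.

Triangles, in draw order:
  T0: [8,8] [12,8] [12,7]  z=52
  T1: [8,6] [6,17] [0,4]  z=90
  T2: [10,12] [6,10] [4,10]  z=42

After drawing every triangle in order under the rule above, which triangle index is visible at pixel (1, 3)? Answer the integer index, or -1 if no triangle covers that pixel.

T0:
  2·area = 4  (B↔C swapped to make it positive)
  edge (8, 8)→(12, 7): d=(4,-1) top-left  bias=+0
  edge (12, 7)→(12, 8): d=(0,1) right/bottom  bias=-1
  edge (12, 8)→(8, 8): d=(-4,0) right/bottom  bias=-1
  covered (0 px):
    · · · · · ·
    · · · · · ·
    · · · · · ·
    · · · · · ·
    · · · · · ·
    · · · · · ·
    · · · · · ·
    · · · · · ·
    · · · · · ·
T1:
  2·area = 92
  edge (8, 6)→(6, 17): d=(-2,11) right/bottom  bias=-1
  edge (6, 17)→(0, 4): d=(-6,-13) top-left  bias=+0
  edge (0, 4)→(8, 6): d=(8,2) right/bottom  bias=-1
    (0,2)@(1, 5): e=[79,7,6] → #
    (1,2)@(3, 5): e=[57,33,2] → #
    (2,2)@(5, 5): e=[35,59,-2] → ·
    (0,3)@(1, 7): e=[75,-5,22] → ·
    (1,3)@(3, 7): e=[53,21,18] → #
    (2,3)@(5, 7): e=[31,47,14] → #
    (3,3)@(7, 7): e=[9,73,10] → #
    (4,3)@(9, 7): e=[-13,99,6] → ·
    (1,4)@(3, 9): e=[49,9,34] → #
    (4,4)@(9, 9): e=[-17,87,22] → ·
    (1,5)@(3, 11): e=[45,-3,50] → ·
    (2,5)@(5, 11): e=[23,23,46] → #
  covered (11 px):
    · · · · · ·
    · · · · · ·
    # # · · · ·
    · # # # · ·
    · # # # · ·
    · · # # · ·
    · · # · · ·
    · · · · · ·
    · · · · · ·
T2:
  2·area = 4  (B↔C swapped to make it positive)
  edge (10, 12)→(4, 10): d=(-6,-2) top-left  bias=+0
  edge (4, 10)→(6, 10): d=(2,0) top-left  bias=+0
  edge (6, 10)→(10, 12): d=(4,2) right/bottom  bias=-1
    (0,4)@(1, 9): e=[0,-2,6] → ·  [on edge]
    (3,5)@(7, 11): e=[0,2,2] → #  [on edge]
    (4,5)@(9, 11): e=[4,2,-2] → ·
    (3,6)@(7, 13): e=[-12,6,10] → ·
  covered (1 px):
    · · · · · ·
    · · · · · ·
    · · · · · ·
    · · · · · ·
    · · · · · ·
    · · · # · ·
    · · · · · ·
    · · · · · ·
    · · · · · ·

Z-buffer (winner per pixel, '.' = empty):
  . . . . . .
  . . . . . .
  1 1 . . . .
  . 1 1 1 . .
  . 1 1 1 . .
  . . 1 2 . .
  . . 1 . . .
  . . . . . .
  . . . . . .

Result: 1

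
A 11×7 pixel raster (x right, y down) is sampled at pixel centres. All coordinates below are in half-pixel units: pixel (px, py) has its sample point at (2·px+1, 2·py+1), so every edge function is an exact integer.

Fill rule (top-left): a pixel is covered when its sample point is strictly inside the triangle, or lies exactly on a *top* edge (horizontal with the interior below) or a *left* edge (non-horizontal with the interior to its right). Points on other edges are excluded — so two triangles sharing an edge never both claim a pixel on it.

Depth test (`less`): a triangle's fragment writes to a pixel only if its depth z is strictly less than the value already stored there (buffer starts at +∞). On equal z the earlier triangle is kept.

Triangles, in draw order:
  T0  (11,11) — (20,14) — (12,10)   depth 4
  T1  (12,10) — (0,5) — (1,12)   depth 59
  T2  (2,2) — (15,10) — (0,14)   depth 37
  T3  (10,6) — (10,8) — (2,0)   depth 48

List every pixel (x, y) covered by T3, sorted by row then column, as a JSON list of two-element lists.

T0:
  2·area = 12  (B↔C swapped to make it positive)
  edge (11, 11)→(12, 10): d=(1,-1) top-left  bias=+0
  edge (12, 10)→(20, 14): d=(8,4) right/bottom  bias=-1
  edge (20, 14)→(11, 11): d=(-9,-3) top-left  bias=+0
    (10,0)@(21, 1): e=[0,-108,120] → ·  [on edge]
    (9,1)@(19, 3): e=[0,-84,96] → ·  [on edge]
    (8,2)@(17, 5): e=[0,-60,72] → ·  [on edge]
    (7,3)@(15, 7): e=[0,-36,48] → ·  [on edge]
    (2,4)@(5, 9): e=[-8,20,0] → ·  [on edge]
    (6,4)@(13, 9): e=[0,-12,24] → ·  [on edge]
    (5,5)@(11, 11): e=[0,12,0] → #  [on edge]
    (6,5)@(13, 11): e=[2,4,6] → #
    (7,5)@(15, 11): e=[4,-4,12] → ·
    (4,6)@(9, 13): e=[0,36,-24] → ·  [on edge]
    (5,6)@(11, 13): e=[2,28,-18] → ·
    (6,6)@(13, 13): e=[4,20,-12] → ·
    (8,6)@(17, 13): e=[8,4,0] → #  [on edge]
  covered (3 px):
    · · · · · · · · · · ·
    · · · · · · · · · · ·
    · · · · · · · · · · ·
    · · · · · · · · · · ·
    · · · · · · · · · · ·
    · · · · · # # · · · ·
    · · · · · · · · # · ·
T1:
  2·area = 79  (B↔C swapped to make it positive)
  edge (12, 10)→(1, 12): d=(-11,2) right/bottom  bias=-1
  edge (1, 12)→(0, 5): d=(-1,-7) top-left  bias=+0
  edge (0, 5)→(12, 10): d=(12,5) right/bottom  bias=-1
    (0,3)@(1, 7): e=[55,5,19] → #
    (1,3)@(3, 7): e=[51,19,9] → #
    (2,3)@(5, 7): e=[47,33,-1] → ·
    (0,4)@(1, 9): e=[33,3,43] → #
    (2,4)@(5, 9): e=[25,31,23] → #
    (3,4)@(7, 9): e=[21,45,13] → #
    (4,4)@(9, 9): e=[17,59,3] → #
    (5,4)@(11, 9): e=[13,73,-7] → ·
    (0,5)@(1, 11): e=[11,1,67] → #
    (3,5)@(7, 11): e=[-1,43,37] → ·
    (4,5)@(9, 11): e=[-5,57,27] → ·
    (0,6)@(1, 13): e=[-11,-1,91] → ·
  covered (10 px):
    · · · · · · · · · · ·
    · · · · · · · · · · ·
    · · · · · · · · · · ·
    # # · · · · · · · · ·
    # # # # # · · · · · ·
    # # # · · · · · · · ·
    · · · · · · · · · · ·
T2:
  2·area = 172
  edge (2, 2)→(15, 10): d=(13,8) right/bottom  bias=-1
  edge (15, 10)→(0, 14): d=(-15,4) right/bottom  bias=-1
  edge (0, 14)→(2, 2): d=(2,-12) top-left  bias=+0
    (1,1)@(3, 3): e=[5,153,14] → #
    (2,1)@(5, 3): e=[-11,145,38] → ·
    (1,2)@(3, 5): e=[31,123,18] → #
    (2,2)@(5, 5): e=[15,115,42] → #
    (3,2)@(7, 5): e=[-1,107,66] → ·
    (1,3)@(3, 7): e=[57,93,22] → #
    (3,3)@(7, 7): e=[25,77,70] → #
    (4,3)@(9, 7): e=[9,69,94] → #
    (5,3)@(11, 7): e=[-7,61,118] → ·
    (0,4)@(1, 9): e=[99,71,2] → #
    (5,4)@(11, 9): e=[19,31,122] → #
    (6,4)@(13, 9): e=[3,23,146] → #
  covered (22 px):
    · · · · · · · · · · ·
    · # · · · · · · · · ·
    · # # · · · · · · · ·
    · # # # # · · · · · ·
    # # # # # # # · · · ·
    # # # # # # · · · · ·
    # # · · · · · · · · ·
T3:
  2·area = 16
  edge (10, 6)→(10, 8): d=(0,2) right/bottom  bias=-1
  edge (10, 8)→(2, 0): d=(-8,-8) top-left  bias=+0
  edge (2, 0)→(10, 6): d=(8,6) right/bottom  bias=-1
    (1,0)@(3, 1): e=[14,0,2] → #  [on edge]
    (2,0)@(5, 1): e=[10,16,-10] → ·
    (1,1)@(3, 3): e=[14,-16,18] → ·
    (2,1)@(5, 3): e=[10,0,6] → #  [on edge]
    (3,1)@(7, 3): e=[6,16,-6] → ·
    (2,2)@(5, 5): e=[10,-16,22] → ·
    (3,2)@(7, 5): e=[6,0,10] → #  [on edge]
    (4,2)@(9, 5): e=[2,16,-2] → ·
    (3,3)@(7, 7): e=[6,-16,26] → ·
    (4,3)@(9, 7): e=[2,0,14] → #  [on edge]
    (5,3)@(11, 7): e=[-2,16,2] → ·
    (4,4)@(9, 9): e=[2,-16,30] → ·
    (5,4)@(11, 9): e=[-2,0,18] → ·  [on edge]
    (6,5)@(13, 11): e=[-6,0,22] → ·  [on edge]
    (7,6)@(15, 13): e=[-10,0,26] → ·  [on edge]
  covered (4 px):
    · # · · · · · · · · ·
    · · # · · · · · · · ·
    · · · # · · · · · · ·
    · · · · # · · · · · ·
    · · · · · · · · · · ·
    · · · · · · · · · · ·
    · · · · · · · · · · ·

Result: [[1,0],[2,1],[3,2],[4,3]]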